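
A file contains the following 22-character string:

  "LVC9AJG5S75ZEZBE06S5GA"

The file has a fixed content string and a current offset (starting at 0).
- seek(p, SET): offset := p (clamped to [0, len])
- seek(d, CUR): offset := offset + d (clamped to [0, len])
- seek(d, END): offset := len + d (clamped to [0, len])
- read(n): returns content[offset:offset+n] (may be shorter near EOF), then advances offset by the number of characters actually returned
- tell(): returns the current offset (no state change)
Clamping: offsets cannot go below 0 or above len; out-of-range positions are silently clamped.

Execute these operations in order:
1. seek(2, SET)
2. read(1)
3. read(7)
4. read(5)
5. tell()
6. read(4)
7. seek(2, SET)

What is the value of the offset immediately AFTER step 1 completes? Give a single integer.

After 1 (seek(2, SET)): offset=2

Answer: 2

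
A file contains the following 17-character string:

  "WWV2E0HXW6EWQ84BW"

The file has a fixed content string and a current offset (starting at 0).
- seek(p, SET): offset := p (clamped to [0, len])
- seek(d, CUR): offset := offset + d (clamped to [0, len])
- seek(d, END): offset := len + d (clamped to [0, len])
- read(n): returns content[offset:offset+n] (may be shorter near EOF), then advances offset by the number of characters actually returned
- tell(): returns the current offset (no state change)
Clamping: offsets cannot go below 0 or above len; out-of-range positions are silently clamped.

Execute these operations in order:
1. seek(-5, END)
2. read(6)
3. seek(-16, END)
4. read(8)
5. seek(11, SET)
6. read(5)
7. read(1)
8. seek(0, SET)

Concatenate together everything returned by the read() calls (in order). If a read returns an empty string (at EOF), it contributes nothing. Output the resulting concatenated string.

Answer: Q84BWWV2E0HXWWQ84BW

Derivation:
After 1 (seek(-5, END)): offset=12
After 2 (read(6)): returned 'Q84BW', offset=17
After 3 (seek(-16, END)): offset=1
After 4 (read(8)): returned 'WV2E0HXW', offset=9
After 5 (seek(11, SET)): offset=11
After 6 (read(5)): returned 'WQ84B', offset=16
After 7 (read(1)): returned 'W', offset=17
After 8 (seek(0, SET)): offset=0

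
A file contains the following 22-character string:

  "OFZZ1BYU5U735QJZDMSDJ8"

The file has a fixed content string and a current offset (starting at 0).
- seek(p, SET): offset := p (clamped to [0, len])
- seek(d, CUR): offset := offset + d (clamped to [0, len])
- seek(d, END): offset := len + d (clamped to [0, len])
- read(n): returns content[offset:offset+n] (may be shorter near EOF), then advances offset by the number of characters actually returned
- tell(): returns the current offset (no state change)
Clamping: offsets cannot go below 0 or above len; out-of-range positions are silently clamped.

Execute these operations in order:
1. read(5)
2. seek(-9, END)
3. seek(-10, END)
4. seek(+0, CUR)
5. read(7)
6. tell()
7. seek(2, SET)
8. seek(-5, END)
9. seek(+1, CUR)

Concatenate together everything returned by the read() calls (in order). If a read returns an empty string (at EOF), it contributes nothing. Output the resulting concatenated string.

After 1 (read(5)): returned 'OFZZ1', offset=5
After 2 (seek(-9, END)): offset=13
After 3 (seek(-10, END)): offset=12
After 4 (seek(+0, CUR)): offset=12
After 5 (read(7)): returned '5QJZDMS', offset=19
After 6 (tell()): offset=19
After 7 (seek(2, SET)): offset=2
After 8 (seek(-5, END)): offset=17
After 9 (seek(+1, CUR)): offset=18

Answer: OFZZ15QJZDMS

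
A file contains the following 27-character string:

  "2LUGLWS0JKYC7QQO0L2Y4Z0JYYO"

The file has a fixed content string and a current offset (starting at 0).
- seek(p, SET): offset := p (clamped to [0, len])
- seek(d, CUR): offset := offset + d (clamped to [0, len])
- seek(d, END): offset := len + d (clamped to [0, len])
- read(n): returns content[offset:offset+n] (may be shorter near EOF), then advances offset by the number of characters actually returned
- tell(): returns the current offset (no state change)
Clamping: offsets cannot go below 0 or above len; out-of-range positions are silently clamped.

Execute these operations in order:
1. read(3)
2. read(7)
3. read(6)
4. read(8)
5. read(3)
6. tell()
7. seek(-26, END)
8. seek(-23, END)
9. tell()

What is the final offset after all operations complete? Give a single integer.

After 1 (read(3)): returned '2LU', offset=3
After 2 (read(7)): returned 'GLWS0JK', offset=10
After 3 (read(6)): returned 'YC7QQO', offset=16
After 4 (read(8)): returned '0L2Y4Z0J', offset=24
After 5 (read(3)): returned 'YYO', offset=27
After 6 (tell()): offset=27
After 7 (seek(-26, END)): offset=1
After 8 (seek(-23, END)): offset=4
After 9 (tell()): offset=4

Answer: 4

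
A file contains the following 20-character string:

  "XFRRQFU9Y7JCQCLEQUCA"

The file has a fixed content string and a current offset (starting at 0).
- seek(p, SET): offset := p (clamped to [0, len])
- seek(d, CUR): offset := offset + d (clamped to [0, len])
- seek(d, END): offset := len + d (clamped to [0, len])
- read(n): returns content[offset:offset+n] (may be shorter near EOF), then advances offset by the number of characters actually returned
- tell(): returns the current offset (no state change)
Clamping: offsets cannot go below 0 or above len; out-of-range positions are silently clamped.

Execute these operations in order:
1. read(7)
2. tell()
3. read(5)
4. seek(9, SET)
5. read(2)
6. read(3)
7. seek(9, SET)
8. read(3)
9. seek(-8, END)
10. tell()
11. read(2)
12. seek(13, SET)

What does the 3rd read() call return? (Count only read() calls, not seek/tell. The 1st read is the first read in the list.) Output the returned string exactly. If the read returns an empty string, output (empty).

Answer: 7J

Derivation:
After 1 (read(7)): returned 'XFRRQFU', offset=7
After 2 (tell()): offset=7
After 3 (read(5)): returned '9Y7JC', offset=12
After 4 (seek(9, SET)): offset=9
After 5 (read(2)): returned '7J', offset=11
After 6 (read(3)): returned 'CQC', offset=14
After 7 (seek(9, SET)): offset=9
After 8 (read(3)): returned '7JC', offset=12
After 9 (seek(-8, END)): offset=12
After 10 (tell()): offset=12
After 11 (read(2)): returned 'QC', offset=14
After 12 (seek(13, SET)): offset=13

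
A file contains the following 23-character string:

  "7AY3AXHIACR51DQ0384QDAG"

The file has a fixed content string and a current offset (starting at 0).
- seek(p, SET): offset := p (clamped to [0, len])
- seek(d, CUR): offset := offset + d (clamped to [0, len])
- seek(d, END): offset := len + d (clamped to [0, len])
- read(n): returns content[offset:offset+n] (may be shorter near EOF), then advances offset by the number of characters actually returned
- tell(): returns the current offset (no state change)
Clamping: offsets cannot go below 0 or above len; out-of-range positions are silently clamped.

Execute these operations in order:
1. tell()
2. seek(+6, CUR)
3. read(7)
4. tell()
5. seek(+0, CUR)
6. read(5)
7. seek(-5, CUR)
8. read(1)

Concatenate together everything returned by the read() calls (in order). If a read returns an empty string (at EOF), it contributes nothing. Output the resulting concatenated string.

After 1 (tell()): offset=0
After 2 (seek(+6, CUR)): offset=6
After 3 (read(7)): returned 'HIACR51', offset=13
After 4 (tell()): offset=13
After 5 (seek(+0, CUR)): offset=13
After 6 (read(5)): returned 'DQ038', offset=18
After 7 (seek(-5, CUR)): offset=13
After 8 (read(1)): returned 'D', offset=14

Answer: HIACR51DQ038D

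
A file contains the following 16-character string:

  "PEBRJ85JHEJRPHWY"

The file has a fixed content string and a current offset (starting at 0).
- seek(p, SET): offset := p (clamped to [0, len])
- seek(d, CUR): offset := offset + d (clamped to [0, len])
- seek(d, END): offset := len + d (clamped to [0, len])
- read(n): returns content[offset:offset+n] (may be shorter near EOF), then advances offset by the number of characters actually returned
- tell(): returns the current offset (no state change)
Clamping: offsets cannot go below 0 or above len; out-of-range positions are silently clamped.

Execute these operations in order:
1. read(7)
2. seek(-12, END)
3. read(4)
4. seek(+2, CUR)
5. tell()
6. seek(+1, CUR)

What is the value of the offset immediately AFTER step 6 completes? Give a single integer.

Answer: 11

Derivation:
After 1 (read(7)): returned 'PEBRJ85', offset=7
After 2 (seek(-12, END)): offset=4
After 3 (read(4)): returned 'J85J', offset=8
After 4 (seek(+2, CUR)): offset=10
After 5 (tell()): offset=10
After 6 (seek(+1, CUR)): offset=11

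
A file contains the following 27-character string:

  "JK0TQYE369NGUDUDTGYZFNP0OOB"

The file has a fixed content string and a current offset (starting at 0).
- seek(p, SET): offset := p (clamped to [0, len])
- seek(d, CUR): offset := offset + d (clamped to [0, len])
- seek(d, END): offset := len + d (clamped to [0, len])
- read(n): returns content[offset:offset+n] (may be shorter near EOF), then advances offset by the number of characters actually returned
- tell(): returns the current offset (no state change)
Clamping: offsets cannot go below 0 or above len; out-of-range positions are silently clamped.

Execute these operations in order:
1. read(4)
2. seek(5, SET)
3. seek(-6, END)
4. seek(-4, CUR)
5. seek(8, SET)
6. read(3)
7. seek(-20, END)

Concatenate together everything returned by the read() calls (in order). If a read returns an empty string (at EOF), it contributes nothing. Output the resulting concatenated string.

After 1 (read(4)): returned 'JK0T', offset=4
After 2 (seek(5, SET)): offset=5
After 3 (seek(-6, END)): offset=21
After 4 (seek(-4, CUR)): offset=17
After 5 (seek(8, SET)): offset=8
After 6 (read(3)): returned '69N', offset=11
After 7 (seek(-20, END)): offset=7

Answer: JK0T69N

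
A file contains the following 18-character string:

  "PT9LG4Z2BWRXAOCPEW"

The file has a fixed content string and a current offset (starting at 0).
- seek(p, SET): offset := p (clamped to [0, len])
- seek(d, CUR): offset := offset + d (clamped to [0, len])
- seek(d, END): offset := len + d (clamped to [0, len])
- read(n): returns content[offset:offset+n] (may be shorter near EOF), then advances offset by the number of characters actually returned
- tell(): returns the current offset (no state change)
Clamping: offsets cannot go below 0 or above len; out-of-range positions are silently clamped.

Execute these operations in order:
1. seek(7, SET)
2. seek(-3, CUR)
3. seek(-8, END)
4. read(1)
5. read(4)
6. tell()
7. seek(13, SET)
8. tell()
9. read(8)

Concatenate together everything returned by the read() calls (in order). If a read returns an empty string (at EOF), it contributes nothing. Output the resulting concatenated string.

After 1 (seek(7, SET)): offset=7
After 2 (seek(-3, CUR)): offset=4
After 3 (seek(-8, END)): offset=10
After 4 (read(1)): returned 'R', offset=11
After 5 (read(4)): returned 'XAOC', offset=15
After 6 (tell()): offset=15
After 7 (seek(13, SET)): offset=13
After 8 (tell()): offset=13
After 9 (read(8)): returned 'OCPEW', offset=18

Answer: RXAOCOCPEW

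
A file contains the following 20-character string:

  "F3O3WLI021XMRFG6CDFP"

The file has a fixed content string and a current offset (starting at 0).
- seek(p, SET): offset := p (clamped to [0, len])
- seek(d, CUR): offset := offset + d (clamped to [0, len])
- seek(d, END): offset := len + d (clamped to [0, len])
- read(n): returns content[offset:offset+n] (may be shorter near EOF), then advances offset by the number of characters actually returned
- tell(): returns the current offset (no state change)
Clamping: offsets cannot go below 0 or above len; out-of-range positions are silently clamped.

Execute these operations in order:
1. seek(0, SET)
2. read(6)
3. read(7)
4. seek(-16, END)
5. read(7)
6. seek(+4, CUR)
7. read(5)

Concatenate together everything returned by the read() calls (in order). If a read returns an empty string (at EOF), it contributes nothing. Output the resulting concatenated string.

After 1 (seek(0, SET)): offset=0
After 2 (read(6)): returned 'F3O3WL', offset=6
After 3 (read(7)): returned 'I021XMR', offset=13
After 4 (seek(-16, END)): offset=4
After 5 (read(7)): returned 'WLI021X', offset=11
After 6 (seek(+4, CUR)): offset=15
After 7 (read(5)): returned '6CDFP', offset=20

Answer: F3O3WLI021XMRWLI021X6CDFP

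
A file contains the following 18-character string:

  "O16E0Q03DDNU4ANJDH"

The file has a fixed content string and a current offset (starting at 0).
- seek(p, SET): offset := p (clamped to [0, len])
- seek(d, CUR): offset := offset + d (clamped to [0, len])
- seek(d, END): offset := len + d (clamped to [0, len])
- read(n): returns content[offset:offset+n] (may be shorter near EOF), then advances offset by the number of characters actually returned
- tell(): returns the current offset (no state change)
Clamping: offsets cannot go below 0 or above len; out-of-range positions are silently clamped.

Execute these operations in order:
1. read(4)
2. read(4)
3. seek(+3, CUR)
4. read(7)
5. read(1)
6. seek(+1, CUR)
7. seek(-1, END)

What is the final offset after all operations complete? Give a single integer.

Answer: 17

Derivation:
After 1 (read(4)): returned 'O16E', offset=4
After 2 (read(4)): returned '0Q03', offset=8
After 3 (seek(+3, CUR)): offset=11
After 4 (read(7)): returned 'U4ANJDH', offset=18
After 5 (read(1)): returned '', offset=18
After 6 (seek(+1, CUR)): offset=18
After 7 (seek(-1, END)): offset=17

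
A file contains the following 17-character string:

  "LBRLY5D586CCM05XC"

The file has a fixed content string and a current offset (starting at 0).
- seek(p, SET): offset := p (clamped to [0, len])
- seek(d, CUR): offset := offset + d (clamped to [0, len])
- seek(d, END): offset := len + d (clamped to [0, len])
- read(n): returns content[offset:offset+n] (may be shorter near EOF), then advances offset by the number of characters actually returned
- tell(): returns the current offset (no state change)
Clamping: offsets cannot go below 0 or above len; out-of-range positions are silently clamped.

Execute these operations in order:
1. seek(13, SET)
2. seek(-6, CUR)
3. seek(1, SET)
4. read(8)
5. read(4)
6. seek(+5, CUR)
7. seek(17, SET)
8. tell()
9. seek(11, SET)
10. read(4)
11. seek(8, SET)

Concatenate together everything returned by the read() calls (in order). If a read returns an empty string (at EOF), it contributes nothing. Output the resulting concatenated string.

Answer: BRLY5D586CCMCM05

Derivation:
After 1 (seek(13, SET)): offset=13
After 2 (seek(-6, CUR)): offset=7
After 3 (seek(1, SET)): offset=1
After 4 (read(8)): returned 'BRLY5D58', offset=9
After 5 (read(4)): returned '6CCM', offset=13
After 6 (seek(+5, CUR)): offset=17
After 7 (seek(17, SET)): offset=17
After 8 (tell()): offset=17
After 9 (seek(11, SET)): offset=11
After 10 (read(4)): returned 'CM05', offset=15
After 11 (seek(8, SET)): offset=8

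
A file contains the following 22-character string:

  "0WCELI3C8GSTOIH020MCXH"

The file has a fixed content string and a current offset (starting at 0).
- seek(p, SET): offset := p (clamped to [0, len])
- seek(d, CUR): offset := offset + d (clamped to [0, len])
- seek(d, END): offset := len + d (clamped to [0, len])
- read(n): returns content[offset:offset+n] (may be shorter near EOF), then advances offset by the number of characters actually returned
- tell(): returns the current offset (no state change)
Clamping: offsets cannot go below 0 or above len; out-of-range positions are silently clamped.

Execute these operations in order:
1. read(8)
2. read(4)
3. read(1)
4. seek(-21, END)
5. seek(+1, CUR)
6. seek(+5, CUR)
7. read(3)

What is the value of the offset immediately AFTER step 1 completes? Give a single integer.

After 1 (read(8)): returned '0WCELI3C', offset=8

Answer: 8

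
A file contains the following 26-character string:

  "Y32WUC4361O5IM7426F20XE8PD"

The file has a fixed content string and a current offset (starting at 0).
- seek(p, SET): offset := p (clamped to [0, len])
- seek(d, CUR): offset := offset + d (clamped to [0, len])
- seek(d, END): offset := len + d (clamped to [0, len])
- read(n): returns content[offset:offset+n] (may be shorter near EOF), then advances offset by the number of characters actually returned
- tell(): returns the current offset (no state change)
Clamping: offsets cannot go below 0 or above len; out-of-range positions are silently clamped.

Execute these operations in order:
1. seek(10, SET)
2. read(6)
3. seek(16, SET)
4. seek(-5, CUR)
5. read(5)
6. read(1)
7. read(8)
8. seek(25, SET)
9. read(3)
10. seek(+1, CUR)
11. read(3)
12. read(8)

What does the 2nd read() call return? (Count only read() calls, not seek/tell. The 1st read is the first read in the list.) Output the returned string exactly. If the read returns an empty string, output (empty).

After 1 (seek(10, SET)): offset=10
After 2 (read(6)): returned 'O5IM74', offset=16
After 3 (seek(16, SET)): offset=16
After 4 (seek(-5, CUR)): offset=11
After 5 (read(5)): returned '5IM74', offset=16
After 6 (read(1)): returned '2', offset=17
After 7 (read(8)): returned '6F20XE8P', offset=25
After 8 (seek(25, SET)): offset=25
After 9 (read(3)): returned 'D', offset=26
After 10 (seek(+1, CUR)): offset=26
After 11 (read(3)): returned '', offset=26
After 12 (read(8)): returned '', offset=26

Answer: 5IM74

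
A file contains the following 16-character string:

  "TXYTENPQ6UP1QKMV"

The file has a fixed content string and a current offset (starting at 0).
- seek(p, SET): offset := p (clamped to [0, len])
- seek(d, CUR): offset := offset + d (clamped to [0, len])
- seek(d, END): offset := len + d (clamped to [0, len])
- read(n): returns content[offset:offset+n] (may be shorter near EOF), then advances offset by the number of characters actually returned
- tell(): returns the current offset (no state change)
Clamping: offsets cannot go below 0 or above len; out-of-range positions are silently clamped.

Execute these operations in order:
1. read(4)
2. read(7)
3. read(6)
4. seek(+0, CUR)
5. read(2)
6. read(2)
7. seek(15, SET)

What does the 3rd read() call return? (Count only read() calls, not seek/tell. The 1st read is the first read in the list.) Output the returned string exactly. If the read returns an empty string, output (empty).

After 1 (read(4)): returned 'TXYT', offset=4
After 2 (read(7)): returned 'ENPQ6UP', offset=11
After 3 (read(6)): returned '1QKMV', offset=16
After 4 (seek(+0, CUR)): offset=16
After 5 (read(2)): returned '', offset=16
After 6 (read(2)): returned '', offset=16
After 7 (seek(15, SET)): offset=15

Answer: 1QKMV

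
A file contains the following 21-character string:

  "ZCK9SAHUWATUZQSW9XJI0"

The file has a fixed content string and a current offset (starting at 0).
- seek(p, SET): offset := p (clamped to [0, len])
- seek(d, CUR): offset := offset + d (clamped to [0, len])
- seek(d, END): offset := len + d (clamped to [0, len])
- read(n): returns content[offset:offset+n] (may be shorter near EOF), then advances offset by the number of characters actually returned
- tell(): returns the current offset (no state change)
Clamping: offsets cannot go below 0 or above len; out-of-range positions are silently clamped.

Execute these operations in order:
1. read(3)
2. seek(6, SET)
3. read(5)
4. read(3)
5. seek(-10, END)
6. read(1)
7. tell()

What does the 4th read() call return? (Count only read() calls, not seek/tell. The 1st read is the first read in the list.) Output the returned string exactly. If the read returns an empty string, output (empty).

Answer: U

Derivation:
After 1 (read(3)): returned 'ZCK', offset=3
After 2 (seek(6, SET)): offset=6
After 3 (read(5)): returned 'HUWAT', offset=11
After 4 (read(3)): returned 'UZQ', offset=14
After 5 (seek(-10, END)): offset=11
After 6 (read(1)): returned 'U', offset=12
After 7 (tell()): offset=12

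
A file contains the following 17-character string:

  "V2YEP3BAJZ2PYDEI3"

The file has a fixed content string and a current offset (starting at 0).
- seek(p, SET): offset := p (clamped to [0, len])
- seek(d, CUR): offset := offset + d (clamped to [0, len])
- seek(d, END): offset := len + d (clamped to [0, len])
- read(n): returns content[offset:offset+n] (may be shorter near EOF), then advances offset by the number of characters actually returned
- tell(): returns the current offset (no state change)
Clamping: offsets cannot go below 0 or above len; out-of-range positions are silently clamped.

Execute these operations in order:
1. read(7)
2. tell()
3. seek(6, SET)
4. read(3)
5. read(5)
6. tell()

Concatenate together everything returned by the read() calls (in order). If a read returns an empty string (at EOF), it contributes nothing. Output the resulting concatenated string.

Answer: V2YEP3BBAJZ2PYD

Derivation:
After 1 (read(7)): returned 'V2YEP3B', offset=7
After 2 (tell()): offset=7
After 3 (seek(6, SET)): offset=6
After 4 (read(3)): returned 'BAJ', offset=9
After 5 (read(5)): returned 'Z2PYD', offset=14
After 6 (tell()): offset=14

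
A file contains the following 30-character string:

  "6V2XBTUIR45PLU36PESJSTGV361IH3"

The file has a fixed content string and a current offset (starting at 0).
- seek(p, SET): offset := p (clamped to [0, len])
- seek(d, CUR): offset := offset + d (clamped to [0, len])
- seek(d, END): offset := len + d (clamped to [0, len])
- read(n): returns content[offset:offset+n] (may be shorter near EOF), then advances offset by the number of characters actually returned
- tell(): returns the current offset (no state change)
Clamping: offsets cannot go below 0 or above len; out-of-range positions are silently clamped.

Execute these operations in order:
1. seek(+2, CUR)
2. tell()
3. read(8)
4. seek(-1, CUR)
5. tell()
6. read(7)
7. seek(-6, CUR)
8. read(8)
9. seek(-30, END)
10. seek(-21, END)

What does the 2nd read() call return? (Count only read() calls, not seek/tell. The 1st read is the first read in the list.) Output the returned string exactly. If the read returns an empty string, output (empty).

After 1 (seek(+2, CUR)): offset=2
After 2 (tell()): offset=2
After 3 (read(8)): returned '2XBTUIR4', offset=10
After 4 (seek(-1, CUR)): offset=9
After 5 (tell()): offset=9
After 6 (read(7)): returned '45PLU36', offset=16
After 7 (seek(-6, CUR)): offset=10
After 8 (read(8)): returned '5PLU36PE', offset=18
After 9 (seek(-30, END)): offset=0
After 10 (seek(-21, END)): offset=9

Answer: 45PLU36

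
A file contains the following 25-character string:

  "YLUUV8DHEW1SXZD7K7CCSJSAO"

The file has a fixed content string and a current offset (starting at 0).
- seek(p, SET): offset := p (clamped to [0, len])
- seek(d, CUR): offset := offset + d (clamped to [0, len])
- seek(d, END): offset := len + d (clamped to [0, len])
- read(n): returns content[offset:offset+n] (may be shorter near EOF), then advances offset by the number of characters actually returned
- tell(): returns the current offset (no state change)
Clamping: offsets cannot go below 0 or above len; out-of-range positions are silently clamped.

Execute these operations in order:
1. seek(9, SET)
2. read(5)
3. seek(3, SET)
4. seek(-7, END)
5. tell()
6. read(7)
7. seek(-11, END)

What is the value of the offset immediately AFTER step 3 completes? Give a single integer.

Answer: 3

Derivation:
After 1 (seek(9, SET)): offset=9
After 2 (read(5)): returned 'W1SXZ', offset=14
After 3 (seek(3, SET)): offset=3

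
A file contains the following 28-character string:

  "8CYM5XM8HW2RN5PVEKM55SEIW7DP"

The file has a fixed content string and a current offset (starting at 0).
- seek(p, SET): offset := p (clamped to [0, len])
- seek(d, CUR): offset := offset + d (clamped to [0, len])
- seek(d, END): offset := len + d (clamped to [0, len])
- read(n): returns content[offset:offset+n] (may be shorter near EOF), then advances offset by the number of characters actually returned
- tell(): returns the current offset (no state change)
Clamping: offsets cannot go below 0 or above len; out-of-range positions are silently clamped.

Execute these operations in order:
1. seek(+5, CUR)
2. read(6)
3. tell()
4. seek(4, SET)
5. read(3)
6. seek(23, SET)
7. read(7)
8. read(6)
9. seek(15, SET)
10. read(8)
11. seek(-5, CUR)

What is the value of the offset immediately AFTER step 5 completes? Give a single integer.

After 1 (seek(+5, CUR)): offset=5
After 2 (read(6)): returned 'XM8HW2', offset=11
After 3 (tell()): offset=11
After 4 (seek(4, SET)): offset=4
After 5 (read(3)): returned '5XM', offset=7

Answer: 7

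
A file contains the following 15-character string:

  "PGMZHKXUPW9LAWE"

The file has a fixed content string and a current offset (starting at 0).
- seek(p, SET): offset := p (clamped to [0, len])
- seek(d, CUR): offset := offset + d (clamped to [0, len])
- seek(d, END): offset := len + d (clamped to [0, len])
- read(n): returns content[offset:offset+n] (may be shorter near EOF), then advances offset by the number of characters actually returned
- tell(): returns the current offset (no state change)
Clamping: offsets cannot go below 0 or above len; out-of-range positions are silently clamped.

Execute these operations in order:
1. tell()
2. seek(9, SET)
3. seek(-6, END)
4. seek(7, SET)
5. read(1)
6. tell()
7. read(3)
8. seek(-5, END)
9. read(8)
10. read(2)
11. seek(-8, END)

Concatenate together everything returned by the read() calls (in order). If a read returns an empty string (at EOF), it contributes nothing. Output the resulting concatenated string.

After 1 (tell()): offset=0
After 2 (seek(9, SET)): offset=9
After 3 (seek(-6, END)): offset=9
After 4 (seek(7, SET)): offset=7
After 5 (read(1)): returned 'U', offset=8
After 6 (tell()): offset=8
After 7 (read(3)): returned 'PW9', offset=11
After 8 (seek(-5, END)): offset=10
After 9 (read(8)): returned '9LAWE', offset=15
After 10 (read(2)): returned '', offset=15
After 11 (seek(-8, END)): offset=7

Answer: UPW99LAWE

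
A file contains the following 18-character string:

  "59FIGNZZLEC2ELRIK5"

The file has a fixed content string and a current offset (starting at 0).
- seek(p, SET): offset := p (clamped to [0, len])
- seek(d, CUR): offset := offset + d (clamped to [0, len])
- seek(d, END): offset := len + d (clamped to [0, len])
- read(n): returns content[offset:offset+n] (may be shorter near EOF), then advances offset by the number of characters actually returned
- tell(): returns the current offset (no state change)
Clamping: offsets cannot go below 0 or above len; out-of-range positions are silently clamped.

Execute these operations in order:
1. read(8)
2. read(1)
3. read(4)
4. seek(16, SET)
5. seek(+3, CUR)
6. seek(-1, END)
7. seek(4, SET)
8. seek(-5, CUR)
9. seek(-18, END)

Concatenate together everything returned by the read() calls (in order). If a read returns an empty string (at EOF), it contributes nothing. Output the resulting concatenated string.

After 1 (read(8)): returned '59FIGNZZ', offset=8
After 2 (read(1)): returned 'L', offset=9
After 3 (read(4)): returned 'EC2E', offset=13
After 4 (seek(16, SET)): offset=16
After 5 (seek(+3, CUR)): offset=18
After 6 (seek(-1, END)): offset=17
After 7 (seek(4, SET)): offset=4
After 8 (seek(-5, CUR)): offset=0
After 9 (seek(-18, END)): offset=0

Answer: 59FIGNZZLEC2E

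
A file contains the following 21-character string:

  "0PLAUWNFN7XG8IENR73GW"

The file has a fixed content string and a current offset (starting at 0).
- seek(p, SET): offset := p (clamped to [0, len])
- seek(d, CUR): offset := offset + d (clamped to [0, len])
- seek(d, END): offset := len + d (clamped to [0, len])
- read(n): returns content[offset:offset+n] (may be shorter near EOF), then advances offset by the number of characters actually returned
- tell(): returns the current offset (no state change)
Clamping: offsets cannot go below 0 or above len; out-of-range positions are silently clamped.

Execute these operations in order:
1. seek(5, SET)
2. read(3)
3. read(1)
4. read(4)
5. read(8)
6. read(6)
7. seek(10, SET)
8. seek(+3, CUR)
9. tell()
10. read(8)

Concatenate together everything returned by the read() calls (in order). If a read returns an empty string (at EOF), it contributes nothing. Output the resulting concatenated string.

After 1 (seek(5, SET)): offset=5
After 2 (read(3)): returned 'WNF', offset=8
After 3 (read(1)): returned 'N', offset=9
After 4 (read(4)): returned '7XG8', offset=13
After 5 (read(8)): returned 'IENR73GW', offset=21
After 6 (read(6)): returned '', offset=21
After 7 (seek(10, SET)): offset=10
After 8 (seek(+3, CUR)): offset=13
After 9 (tell()): offset=13
After 10 (read(8)): returned 'IENR73GW', offset=21

Answer: WNFN7XG8IENR73GWIENR73GW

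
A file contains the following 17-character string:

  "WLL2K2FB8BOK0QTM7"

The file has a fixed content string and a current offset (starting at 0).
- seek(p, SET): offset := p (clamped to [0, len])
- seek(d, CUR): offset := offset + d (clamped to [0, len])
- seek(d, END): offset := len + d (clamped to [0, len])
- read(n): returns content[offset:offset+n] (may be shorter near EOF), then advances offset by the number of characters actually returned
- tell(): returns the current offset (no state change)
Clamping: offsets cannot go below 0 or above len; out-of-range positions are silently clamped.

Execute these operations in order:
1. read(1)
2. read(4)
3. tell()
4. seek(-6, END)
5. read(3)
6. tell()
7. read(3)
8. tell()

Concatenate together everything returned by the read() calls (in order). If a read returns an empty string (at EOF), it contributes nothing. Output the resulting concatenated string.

Answer: WLL2KK0QTM7

Derivation:
After 1 (read(1)): returned 'W', offset=1
After 2 (read(4)): returned 'LL2K', offset=5
After 3 (tell()): offset=5
After 4 (seek(-6, END)): offset=11
After 5 (read(3)): returned 'K0Q', offset=14
After 6 (tell()): offset=14
After 7 (read(3)): returned 'TM7', offset=17
After 8 (tell()): offset=17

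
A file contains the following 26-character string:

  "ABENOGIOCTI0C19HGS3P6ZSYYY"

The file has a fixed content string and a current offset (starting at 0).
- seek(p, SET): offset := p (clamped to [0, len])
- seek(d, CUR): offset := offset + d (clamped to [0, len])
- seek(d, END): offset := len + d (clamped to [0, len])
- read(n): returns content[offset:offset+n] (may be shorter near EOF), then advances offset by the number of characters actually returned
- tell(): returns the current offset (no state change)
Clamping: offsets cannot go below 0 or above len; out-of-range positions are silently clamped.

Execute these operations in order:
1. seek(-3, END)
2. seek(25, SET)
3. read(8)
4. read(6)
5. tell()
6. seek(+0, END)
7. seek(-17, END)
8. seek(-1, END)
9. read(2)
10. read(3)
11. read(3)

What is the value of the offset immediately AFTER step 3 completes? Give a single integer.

After 1 (seek(-3, END)): offset=23
After 2 (seek(25, SET)): offset=25
After 3 (read(8)): returned 'Y', offset=26

Answer: 26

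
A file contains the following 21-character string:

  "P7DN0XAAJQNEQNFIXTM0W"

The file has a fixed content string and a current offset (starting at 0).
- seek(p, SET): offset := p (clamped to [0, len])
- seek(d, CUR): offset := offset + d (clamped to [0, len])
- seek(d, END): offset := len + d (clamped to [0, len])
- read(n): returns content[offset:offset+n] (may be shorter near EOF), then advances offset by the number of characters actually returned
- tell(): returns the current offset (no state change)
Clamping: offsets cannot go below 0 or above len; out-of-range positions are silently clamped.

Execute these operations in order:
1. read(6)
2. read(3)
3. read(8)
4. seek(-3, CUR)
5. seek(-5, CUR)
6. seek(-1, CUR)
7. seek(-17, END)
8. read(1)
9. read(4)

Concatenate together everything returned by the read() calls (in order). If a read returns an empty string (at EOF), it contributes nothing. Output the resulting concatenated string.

Answer: P7DN0XAAJQNEQNFIX0XAAJ

Derivation:
After 1 (read(6)): returned 'P7DN0X', offset=6
After 2 (read(3)): returned 'AAJ', offset=9
After 3 (read(8)): returned 'QNEQNFIX', offset=17
After 4 (seek(-3, CUR)): offset=14
After 5 (seek(-5, CUR)): offset=9
After 6 (seek(-1, CUR)): offset=8
After 7 (seek(-17, END)): offset=4
After 8 (read(1)): returned '0', offset=5
After 9 (read(4)): returned 'XAAJ', offset=9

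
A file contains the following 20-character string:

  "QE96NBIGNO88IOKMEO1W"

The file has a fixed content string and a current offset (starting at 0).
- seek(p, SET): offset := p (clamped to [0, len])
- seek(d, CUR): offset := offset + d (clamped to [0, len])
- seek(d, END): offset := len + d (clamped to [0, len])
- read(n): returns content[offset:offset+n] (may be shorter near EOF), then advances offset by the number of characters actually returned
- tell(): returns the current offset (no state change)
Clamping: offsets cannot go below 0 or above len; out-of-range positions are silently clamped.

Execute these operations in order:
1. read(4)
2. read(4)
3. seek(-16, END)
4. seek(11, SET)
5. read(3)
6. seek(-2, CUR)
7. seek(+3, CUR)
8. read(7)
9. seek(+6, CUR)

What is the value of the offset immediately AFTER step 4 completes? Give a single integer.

Answer: 11

Derivation:
After 1 (read(4)): returned 'QE96', offset=4
After 2 (read(4)): returned 'NBIG', offset=8
After 3 (seek(-16, END)): offset=4
After 4 (seek(11, SET)): offset=11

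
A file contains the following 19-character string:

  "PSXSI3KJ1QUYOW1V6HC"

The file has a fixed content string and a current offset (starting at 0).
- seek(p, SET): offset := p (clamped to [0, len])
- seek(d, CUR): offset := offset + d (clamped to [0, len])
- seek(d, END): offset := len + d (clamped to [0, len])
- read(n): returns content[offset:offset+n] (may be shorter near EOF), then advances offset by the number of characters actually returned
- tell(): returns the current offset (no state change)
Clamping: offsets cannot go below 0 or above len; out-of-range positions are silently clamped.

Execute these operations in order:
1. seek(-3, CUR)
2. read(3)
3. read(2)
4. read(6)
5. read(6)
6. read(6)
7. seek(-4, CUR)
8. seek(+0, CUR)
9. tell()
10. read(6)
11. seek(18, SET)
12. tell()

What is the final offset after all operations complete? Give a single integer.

After 1 (seek(-3, CUR)): offset=0
After 2 (read(3)): returned 'PSX', offset=3
After 3 (read(2)): returned 'SI', offset=5
After 4 (read(6)): returned '3KJ1QU', offset=11
After 5 (read(6)): returned 'YOW1V6', offset=17
After 6 (read(6)): returned 'HC', offset=19
After 7 (seek(-4, CUR)): offset=15
After 8 (seek(+0, CUR)): offset=15
After 9 (tell()): offset=15
After 10 (read(6)): returned 'V6HC', offset=19
After 11 (seek(18, SET)): offset=18
After 12 (tell()): offset=18

Answer: 18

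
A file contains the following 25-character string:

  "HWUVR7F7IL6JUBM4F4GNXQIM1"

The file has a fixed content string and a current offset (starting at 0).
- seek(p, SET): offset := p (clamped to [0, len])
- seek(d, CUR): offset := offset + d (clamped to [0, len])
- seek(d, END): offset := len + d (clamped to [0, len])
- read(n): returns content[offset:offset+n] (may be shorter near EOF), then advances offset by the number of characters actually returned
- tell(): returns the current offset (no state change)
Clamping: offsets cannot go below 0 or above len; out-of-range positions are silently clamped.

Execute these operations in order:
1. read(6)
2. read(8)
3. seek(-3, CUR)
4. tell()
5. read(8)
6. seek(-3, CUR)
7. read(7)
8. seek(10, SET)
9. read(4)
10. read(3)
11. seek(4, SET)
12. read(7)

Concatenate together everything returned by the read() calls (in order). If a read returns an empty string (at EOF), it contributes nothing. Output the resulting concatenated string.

Answer: HWUVR7F7IL6JUBJUBM4F4GF4GNXQI6JUBM4FR7F7IL6

Derivation:
After 1 (read(6)): returned 'HWUVR7', offset=6
After 2 (read(8)): returned 'F7IL6JUB', offset=14
After 3 (seek(-3, CUR)): offset=11
After 4 (tell()): offset=11
After 5 (read(8)): returned 'JUBM4F4G', offset=19
After 6 (seek(-3, CUR)): offset=16
After 7 (read(7)): returned 'F4GNXQI', offset=23
After 8 (seek(10, SET)): offset=10
After 9 (read(4)): returned '6JUB', offset=14
After 10 (read(3)): returned 'M4F', offset=17
After 11 (seek(4, SET)): offset=4
After 12 (read(7)): returned 'R7F7IL6', offset=11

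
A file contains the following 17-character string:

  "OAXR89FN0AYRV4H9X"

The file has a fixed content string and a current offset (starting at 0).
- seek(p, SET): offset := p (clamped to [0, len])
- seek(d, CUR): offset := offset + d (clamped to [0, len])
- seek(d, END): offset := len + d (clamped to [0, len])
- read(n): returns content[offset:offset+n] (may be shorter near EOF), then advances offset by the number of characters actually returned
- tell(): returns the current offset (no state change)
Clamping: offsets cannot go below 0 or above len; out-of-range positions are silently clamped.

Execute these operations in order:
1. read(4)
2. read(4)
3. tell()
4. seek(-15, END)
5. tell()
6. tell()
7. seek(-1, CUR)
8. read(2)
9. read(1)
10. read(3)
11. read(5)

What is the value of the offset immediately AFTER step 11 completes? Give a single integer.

Answer: 12

Derivation:
After 1 (read(4)): returned 'OAXR', offset=4
After 2 (read(4)): returned '89FN', offset=8
After 3 (tell()): offset=8
After 4 (seek(-15, END)): offset=2
After 5 (tell()): offset=2
After 6 (tell()): offset=2
After 7 (seek(-1, CUR)): offset=1
After 8 (read(2)): returned 'AX', offset=3
After 9 (read(1)): returned 'R', offset=4
After 10 (read(3)): returned '89F', offset=7
After 11 (read(5)): returned 'N0AYR', offset=12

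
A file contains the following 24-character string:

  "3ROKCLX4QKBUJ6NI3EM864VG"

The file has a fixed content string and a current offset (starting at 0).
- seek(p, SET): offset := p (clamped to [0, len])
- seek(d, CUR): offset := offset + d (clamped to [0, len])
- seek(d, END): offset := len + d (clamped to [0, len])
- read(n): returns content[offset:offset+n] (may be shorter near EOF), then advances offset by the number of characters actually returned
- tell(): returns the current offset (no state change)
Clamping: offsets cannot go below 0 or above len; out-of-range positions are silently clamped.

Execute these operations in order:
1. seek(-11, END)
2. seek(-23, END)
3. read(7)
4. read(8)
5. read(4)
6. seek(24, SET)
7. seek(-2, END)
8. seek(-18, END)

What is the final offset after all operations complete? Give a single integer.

After 1 (seek(-11, END)): offset=13
After 2 (seek(-23, END)): offset=1
After 3 (read(7)): returned 'ROKCLX4', offset=8
After 4 (read(8)): returned 'QKBUJ6NI', offset=16
After 5 (read(4)): returned '3EM8', offset=20
After 6 (seek(24, SET)): offset=24
After 7 (seek(-2, END)): offset=22
After 8 (seek(-18, END)): offset=6

Answer: 6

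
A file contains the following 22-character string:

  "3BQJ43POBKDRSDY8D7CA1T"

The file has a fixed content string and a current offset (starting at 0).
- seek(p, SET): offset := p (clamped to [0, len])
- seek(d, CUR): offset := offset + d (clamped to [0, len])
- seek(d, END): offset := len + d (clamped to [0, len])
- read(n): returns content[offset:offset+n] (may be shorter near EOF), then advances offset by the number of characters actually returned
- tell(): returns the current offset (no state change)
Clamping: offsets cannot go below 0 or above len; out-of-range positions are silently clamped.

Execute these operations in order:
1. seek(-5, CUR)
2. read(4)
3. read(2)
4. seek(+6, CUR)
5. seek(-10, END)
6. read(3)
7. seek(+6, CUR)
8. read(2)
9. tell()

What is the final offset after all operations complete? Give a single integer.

After 1 (seek(-5, CUR)): offset=0
After 2 (read(4)): returned '3BQJ', offset=4
After 3 (read(2)): returned '43', offset=6
After 4 (seek(+6, CUR)): offset=12
After 5 (seek(-10, END)): offset=12
After 6 (read(3)): returned 'SDY', offset=15
After 7 (seek(+6, CUR)): offset=21
After 8 (read(2)): returned 'T', offset=22
After 9 (tell()): offset=22

Answer: 22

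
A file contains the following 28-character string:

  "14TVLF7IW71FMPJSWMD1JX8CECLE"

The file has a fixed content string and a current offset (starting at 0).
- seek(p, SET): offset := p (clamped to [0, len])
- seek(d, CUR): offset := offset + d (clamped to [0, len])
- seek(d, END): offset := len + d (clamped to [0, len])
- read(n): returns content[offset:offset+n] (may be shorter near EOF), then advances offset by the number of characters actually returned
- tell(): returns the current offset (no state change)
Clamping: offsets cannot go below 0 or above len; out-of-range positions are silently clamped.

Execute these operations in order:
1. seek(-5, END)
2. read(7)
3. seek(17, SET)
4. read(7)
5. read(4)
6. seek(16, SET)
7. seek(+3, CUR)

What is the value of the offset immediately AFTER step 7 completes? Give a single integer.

After 1 (seek(-5, END)): offset=23
After 2 (read(7)): returned 'CECLE', offset=28
After 3 (seek(17, SET)): offset=17
After 4 (read(7)): returned 'MD1JX8C', offset=24
After 5 (read(4)): returned 'ECLE', offset=28
After 6 (seek(16, SET)): offset=16
After 7 (seek(+3, CUR)): offset=19

Answer: 19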